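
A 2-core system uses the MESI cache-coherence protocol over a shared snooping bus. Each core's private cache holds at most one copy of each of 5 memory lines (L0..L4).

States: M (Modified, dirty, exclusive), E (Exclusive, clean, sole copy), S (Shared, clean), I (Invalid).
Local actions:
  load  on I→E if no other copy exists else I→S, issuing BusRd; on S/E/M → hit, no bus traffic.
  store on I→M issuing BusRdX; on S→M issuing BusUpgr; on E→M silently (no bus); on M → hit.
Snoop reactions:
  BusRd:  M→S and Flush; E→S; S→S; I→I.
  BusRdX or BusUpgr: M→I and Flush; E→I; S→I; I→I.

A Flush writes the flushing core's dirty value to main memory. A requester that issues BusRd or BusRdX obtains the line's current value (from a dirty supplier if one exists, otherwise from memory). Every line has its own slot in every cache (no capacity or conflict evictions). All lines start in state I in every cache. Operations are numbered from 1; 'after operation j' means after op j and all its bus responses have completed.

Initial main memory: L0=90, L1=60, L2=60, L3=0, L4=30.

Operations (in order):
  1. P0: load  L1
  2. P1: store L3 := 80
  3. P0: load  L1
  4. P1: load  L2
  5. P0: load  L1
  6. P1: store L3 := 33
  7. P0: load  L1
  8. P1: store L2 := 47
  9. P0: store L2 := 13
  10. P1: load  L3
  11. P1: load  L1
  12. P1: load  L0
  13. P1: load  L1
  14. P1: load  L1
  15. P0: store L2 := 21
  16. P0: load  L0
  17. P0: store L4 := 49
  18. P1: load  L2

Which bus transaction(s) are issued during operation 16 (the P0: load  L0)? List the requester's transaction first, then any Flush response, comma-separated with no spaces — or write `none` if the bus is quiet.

bus = BusRd

1. P0: load  L1  bus=[BusRd]  L1: P0=E P1=I  mem[L1]=60
2. P1: store L3 := 80  bus=[BusRdX]  L3: P0=I P1=M  mem[L3]=0
3. P0: load  L1  bus=[-]  L1: P0=E P1=I  mem[L1]=60
4. P1: load  L2  bus=[BusRd]  L2: P0=I P1=E  mem[L2]=60
5. P0: load  L1  bus=[-]  L1: P0=E P1=I  mem[L1]=60
6. P1: store L3 := 33  bus=[-]  L3: P0=I P1=M  mem[L3]=0
7. P0: load  L1  bus=[-]  L1: P0=E P1=I  mem[L1]=60
8. P1: store L2 := 47  bus=[-]  L2: P0=I P1=M  mem[L2]=60
9. P0: store L2 := 13  bus=[BusRdX,Flush]  L2: P0=M P1=I  mem[L2]=47
10. P1: load  L3  bus=[-]  L3: P0=I P1=M  mem[L3]=0
11. P1: load  L1  bus=[BusRd]  L1: P0=S P1=S  mem[L1]=60
12. P1: load  L0  bus=[BusRd]  L0: P0=I P1=E  mem[L0]=90
13. P1: load  L1  bus=[-]  L1: P0=S P1=S  mem[L1]=60
14. P1: load  L1  bus=[-]  L1: P0=S P1=S  mem[L1]=60
15. P0: store L2 := 21  bus=[-]  L2: P0=M P1=I  mem[L2]=47
16. P0: load  L0  bus=[BusRd]  L0: P0=S P1=S  mem[L0]=90
17. P0: store L4 := 49  bus=[BusRdX]  L4: P0=M P1=I  mem[L4]=30
18. P1: load  L2  bus=[BusRd,Flush]  L2: P0=S P1=S  mem[L2]=21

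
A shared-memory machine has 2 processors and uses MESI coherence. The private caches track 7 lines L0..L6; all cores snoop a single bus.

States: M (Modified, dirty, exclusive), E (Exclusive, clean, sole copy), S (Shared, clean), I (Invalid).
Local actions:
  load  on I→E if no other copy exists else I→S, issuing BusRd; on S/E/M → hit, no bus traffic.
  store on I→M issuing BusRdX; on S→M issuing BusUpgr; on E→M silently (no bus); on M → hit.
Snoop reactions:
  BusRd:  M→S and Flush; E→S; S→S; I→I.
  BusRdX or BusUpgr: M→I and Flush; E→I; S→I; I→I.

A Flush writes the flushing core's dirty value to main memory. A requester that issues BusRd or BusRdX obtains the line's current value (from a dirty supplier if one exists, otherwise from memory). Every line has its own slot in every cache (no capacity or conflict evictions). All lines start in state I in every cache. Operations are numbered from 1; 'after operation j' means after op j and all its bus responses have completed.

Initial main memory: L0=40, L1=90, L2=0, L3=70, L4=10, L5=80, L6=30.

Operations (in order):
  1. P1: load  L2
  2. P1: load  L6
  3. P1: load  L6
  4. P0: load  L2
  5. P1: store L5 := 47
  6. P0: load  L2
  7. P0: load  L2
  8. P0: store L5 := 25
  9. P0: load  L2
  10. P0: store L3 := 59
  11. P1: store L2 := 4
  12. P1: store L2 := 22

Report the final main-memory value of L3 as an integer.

memory[L3] = 70

step 1: P1: load  L2  ⟶  IE  (L2)  txn=BusRd  M[L2]=0
step 2: P1: load  L6  ⟶  IE  (L6)  txn=BusRd  M[L6]=30
step 3: P1: load  L6  ⟶  IE  (L6)  txn=∅  M[L6]=30
step 4: P0: load  L2  ⟶  SS  (L2)  txn=BusRd  M[L2]=0
step 5: P1: store L5 := 47  ⟶  IM  (L5)  txn=BusRdX  M[L5]=80
step 6: P0: load  L2  ⟶  SS  (L2)  txn=∅  M[L2]=0
step 7: P0: load  L2  ⟶  SS  (L2)  txn=∅  M[L2]=0
step 8: P0: store L5 := 25  ⟶  MI  (L5)  txn=BusRdX+Flush  M[L5]=47
step 9: P0: load  L2  ⟶  SS  (L2)  txn=∅  M[L2]=0
step 10: P0: store L3 := 59  ⟶  MI  (L3)  txn=BusRdX  M[L3]=70
step 11: P1: store L2 := 4  ⟶  IM  (L2)  txn=BusUpgr  M[L2]=0
step 12: P1: store L2 := 22  ⟶  IM  (L2)  txn=∅  M[L2]=0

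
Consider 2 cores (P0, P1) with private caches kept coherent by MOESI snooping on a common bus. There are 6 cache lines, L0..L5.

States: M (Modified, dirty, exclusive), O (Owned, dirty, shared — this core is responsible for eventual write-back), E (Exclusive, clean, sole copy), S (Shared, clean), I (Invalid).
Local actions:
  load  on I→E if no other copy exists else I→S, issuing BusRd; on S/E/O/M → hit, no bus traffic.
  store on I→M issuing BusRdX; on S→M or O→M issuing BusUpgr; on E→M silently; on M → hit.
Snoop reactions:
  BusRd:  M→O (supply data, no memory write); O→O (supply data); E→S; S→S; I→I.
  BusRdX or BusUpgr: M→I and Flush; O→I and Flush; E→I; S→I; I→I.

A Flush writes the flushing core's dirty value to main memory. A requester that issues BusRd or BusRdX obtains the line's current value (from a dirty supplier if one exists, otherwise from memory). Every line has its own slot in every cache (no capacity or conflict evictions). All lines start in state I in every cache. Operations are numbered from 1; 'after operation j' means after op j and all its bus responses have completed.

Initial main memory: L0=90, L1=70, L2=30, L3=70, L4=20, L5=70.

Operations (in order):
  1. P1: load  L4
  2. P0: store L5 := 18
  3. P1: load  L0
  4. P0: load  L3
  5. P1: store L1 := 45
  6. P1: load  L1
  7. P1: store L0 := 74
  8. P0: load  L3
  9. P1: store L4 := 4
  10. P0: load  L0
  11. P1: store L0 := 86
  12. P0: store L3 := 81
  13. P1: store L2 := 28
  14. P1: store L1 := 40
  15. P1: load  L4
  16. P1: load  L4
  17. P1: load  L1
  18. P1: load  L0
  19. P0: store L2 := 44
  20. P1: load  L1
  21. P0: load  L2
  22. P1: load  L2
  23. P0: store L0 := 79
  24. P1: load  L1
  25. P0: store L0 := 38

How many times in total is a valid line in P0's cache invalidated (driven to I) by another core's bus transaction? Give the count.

1. P1: load  L4  bus=[BusRd]  L4: P0=I P1=E  mem[L4]=20
2. P0: store L5 := 18  bus=[BusRdX]  L5: P0=M P1=I  mem[L5]=70
3. P1: load  L0  bus=[BusRd]  L0: P0=I P1=E  mem[L0]=90
4. P0: load  L3  bus=[BusRd]  L3: P0=E P1=I  mem[L3]=70
5. P1: store L1 := 45  bus=[BusRdX]  L1: P0=I P1=M  mem[L1]=70
6. P1: load  L1  bus=[-]  L1: P0=I P1=M  mem[L1]=70
7. P1: store L0 := 74  bus=[-]  L0: P0=I P1=M  mem[L0]=90
8. P0: load  L3  bus=[-]  L3: P0=E P1=I  mem[L3]=70
9. P1: store L4 := 4  bus=[-]  L4: P0=I P1=M  mem[L4]=20
10. P0: load  L0  bus=[BusRd]  L0: P0=S P1=O  mem[L0]=90
11. P1: store L0 := 86  bus=[BusUpgr]  L0: P0=I P1=M  mem[L0]=90
12. P0: store L3 := 81  bus=[-]  L3: P0=M P1=I  mem[L3]=70
13. P1: store L2 := 28  bus=[BusRdX]  L2: P0=I P1=M  mem[L2]=30
14. P1: store L1 := 40  bus=[-]  L1: P0=I P1=M  mem[L1]=70
15. P1: load  L4  bus=[-]  L4: P0=I P1=M  mem[L4]=20
16. P1: load  L4  bus=[-]  L4: P0=I P1=M  mem[L4]=20
17. P1: load  L1  bus=[-]  L1: P0=I P1=M  mem[L1]=70
18. P1: load  L0  bus=[-]  L0: P0=I P1=M  mem[L0]=90
19. P0: store L2 := 44  bus=[BusRdX,Flush]  L2: P0=M P1=I  mem[L2]=28
20. P1: load  L1  bus=[-]  L1: P0=I P1=M  mem[L1]=70
21. P0: load  L2  bus=[-]  L2: P0=M P1=I  mem[L2]=28
22. P1: load  L2  bus=[BusRd]  L2: P0=O P1=S  mem[L2]=28
23. P0: store L0 := 79  bus=[BusRdX,Flush]  L0: P0=M P1=I  mem[L0]=86
24. P1: load  L1  bus=[-]  L1: P0=I P1=M  mem[L1]=70
25. P0: store L0 := 38  bus=[-]  L0: P0=M P1=I  mem[L0]=86

invalidations = 1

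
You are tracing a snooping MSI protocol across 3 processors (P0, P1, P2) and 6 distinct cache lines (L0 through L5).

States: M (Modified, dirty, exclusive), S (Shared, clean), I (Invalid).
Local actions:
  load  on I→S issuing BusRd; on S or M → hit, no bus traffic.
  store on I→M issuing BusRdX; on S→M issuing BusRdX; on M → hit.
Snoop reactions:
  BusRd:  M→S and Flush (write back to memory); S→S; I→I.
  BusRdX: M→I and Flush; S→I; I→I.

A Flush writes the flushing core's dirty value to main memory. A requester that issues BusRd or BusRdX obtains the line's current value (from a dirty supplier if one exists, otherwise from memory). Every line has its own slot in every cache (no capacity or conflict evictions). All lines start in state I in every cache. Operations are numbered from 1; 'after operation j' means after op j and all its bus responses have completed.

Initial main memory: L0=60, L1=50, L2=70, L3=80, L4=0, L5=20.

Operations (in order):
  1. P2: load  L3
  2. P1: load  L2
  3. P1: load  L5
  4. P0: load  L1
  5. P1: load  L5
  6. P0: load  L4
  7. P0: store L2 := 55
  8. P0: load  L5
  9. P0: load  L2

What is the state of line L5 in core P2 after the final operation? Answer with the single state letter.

state = I

step 1: P2: load  L3  ⟶  IIS  (L3)  txn=BusRd  M[L3]=80
step 2: P1: load  L2  ⟶  ISI  (L2)  txn=BusRd  M[L2]=70
step 3: P1: load  L5  ⟶  ISI  (L5)  txn=BusRd  M[L5]=20
step 4: P0: load  L1  ⟶  SII  (L1)  txn=BusRd  M[L1]=50
step 5: P1: load  L5  ⟶  ISI  (L5)  txn=∅  M[L5]=20
step 6: P0: load  L4  ⟶  SII  (L4)  txn=BusRd  M[L4]=0
step 7: P0: store L2 := 55  ⟶  MII  (L2)  txn=BusRdX  M[L2]=70
step 8: P0: load  L5  ⟶  SSI  (L5)  txn=BusRd  M[L5]=20
step 9: P0: load  L2  ⟶  MII  (L2)  txn=∅  M[L2]=70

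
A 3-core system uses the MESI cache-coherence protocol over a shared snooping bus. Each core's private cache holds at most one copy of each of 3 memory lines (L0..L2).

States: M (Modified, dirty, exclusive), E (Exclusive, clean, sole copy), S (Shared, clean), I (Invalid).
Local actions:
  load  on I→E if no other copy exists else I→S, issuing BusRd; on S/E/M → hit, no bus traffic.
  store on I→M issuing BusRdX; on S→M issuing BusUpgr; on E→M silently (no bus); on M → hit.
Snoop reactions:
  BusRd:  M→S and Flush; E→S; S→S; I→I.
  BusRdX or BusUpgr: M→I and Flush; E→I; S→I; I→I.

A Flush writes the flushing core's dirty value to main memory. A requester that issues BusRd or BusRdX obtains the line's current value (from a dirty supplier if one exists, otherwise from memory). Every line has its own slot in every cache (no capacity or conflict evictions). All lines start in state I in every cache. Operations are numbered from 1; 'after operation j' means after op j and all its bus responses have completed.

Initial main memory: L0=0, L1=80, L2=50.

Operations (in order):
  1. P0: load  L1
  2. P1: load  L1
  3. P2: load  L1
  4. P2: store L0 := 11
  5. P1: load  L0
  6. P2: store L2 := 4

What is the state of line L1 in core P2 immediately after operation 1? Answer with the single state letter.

state = I

  op1 P0: load  L1 → E/I/I on L1; bus BusRd; mem=80
  op2 P1: load  L1 → S/S/I on L1; bus BusRd; mem=80
  op3 P2: load  L1 → S/S/S on L1; bus BusRd; mem=80
  op4 P2: store L0 := 11 → I/I/M on L0; bus BusRdX; mem=0
  op5 P1: load  L0 → I/S/S on L0; bus BusRd Flush; mem=11
  op6 P2: store L2 := 4 → I/I/M on L2; bus BusRdX; mem=50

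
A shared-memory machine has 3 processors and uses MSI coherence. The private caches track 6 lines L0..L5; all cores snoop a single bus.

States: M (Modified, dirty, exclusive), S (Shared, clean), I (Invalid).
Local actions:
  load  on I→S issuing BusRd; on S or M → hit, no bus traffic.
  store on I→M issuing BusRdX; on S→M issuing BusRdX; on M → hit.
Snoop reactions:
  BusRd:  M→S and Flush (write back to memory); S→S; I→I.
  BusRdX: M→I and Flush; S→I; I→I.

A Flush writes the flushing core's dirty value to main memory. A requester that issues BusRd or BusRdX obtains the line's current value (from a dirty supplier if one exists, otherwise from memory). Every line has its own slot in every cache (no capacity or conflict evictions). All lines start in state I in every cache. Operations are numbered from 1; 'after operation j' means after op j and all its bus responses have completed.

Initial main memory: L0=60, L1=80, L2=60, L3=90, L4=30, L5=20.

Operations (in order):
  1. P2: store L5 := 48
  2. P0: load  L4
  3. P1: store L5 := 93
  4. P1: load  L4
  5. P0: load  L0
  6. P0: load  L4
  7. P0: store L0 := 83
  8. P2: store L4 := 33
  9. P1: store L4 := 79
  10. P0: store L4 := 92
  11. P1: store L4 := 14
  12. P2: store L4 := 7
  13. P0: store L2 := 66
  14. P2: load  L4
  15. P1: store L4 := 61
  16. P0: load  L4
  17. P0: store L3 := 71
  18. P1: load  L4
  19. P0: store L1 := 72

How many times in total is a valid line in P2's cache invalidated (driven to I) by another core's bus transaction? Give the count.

[1] P2: store L5 := 48 | P0:I, P1:I, P2:M(48) | bus: BusRdX
[2] P0: load  L4 | P0:S(30), P1:I, P2:I | bus: BusRd
[3] P1: store L5 := 93 | P0:I, P1:M(93), P2:I | bus: BusRdX,Flush
[4] P1: load  L4 | P0:S(30), P1:S(30), P2:I | bus: BusRd
[5] P0: load  L0 | P0:S(60), P1:I, P2:I | bus: BusRd
[6] P0: load  L4 | P0:S(30), P1:S(30), P2:I | bus: none
[7] P0: store L0 := 83 | P0:M(83), P1:I, P2:I | bus: BusRdX
[8] P2: store L4 := 33 | P0:I, P1:I, P2:M(33) | bus: BusRdX
[9] P1: store L4 := 79 | P0:I, P1:M(79), P2:I | bus: BusRdX,Flush
[10] P0: store L4 := 92 | P0:M(92), P1:I, P2:I | bus: BusRdX,Flush
[11] P1: store L4 := 14 | P0:I, P1:M(14), P2:I | bus: BusRdX,Flush
[12] P2: store L4 := 7 | P0:I, P1:I, P2:M(7) | bus: BusRdX,Flush
[13] P0: store L2 := 66 | P0:M(66), P1:I, P2:I | bus: BusRdX
[14] P2: load  L4 | P0:I, P1:I, P2:M(7) | bus: none
[15] P1: store L4 := 61 | P0:I, P1:M(61), P2:I | bus: BusRdX,Flush
[16] P0: load  L4 | P0:S(61), P1:S(61), P2:I | bus: BusRd,Flush
[17] P0: store L3 := 71 | P0:M(71), P1:I, P2:I | bus: BusRdX
[18] P1: load  L4 | P0:S(61), P1:S(61), P2:I | bus: none
[19] P0: store L1 := 72 | P0:M(72), P1:I, P2:I | bus: BusRdX

invalidations = 3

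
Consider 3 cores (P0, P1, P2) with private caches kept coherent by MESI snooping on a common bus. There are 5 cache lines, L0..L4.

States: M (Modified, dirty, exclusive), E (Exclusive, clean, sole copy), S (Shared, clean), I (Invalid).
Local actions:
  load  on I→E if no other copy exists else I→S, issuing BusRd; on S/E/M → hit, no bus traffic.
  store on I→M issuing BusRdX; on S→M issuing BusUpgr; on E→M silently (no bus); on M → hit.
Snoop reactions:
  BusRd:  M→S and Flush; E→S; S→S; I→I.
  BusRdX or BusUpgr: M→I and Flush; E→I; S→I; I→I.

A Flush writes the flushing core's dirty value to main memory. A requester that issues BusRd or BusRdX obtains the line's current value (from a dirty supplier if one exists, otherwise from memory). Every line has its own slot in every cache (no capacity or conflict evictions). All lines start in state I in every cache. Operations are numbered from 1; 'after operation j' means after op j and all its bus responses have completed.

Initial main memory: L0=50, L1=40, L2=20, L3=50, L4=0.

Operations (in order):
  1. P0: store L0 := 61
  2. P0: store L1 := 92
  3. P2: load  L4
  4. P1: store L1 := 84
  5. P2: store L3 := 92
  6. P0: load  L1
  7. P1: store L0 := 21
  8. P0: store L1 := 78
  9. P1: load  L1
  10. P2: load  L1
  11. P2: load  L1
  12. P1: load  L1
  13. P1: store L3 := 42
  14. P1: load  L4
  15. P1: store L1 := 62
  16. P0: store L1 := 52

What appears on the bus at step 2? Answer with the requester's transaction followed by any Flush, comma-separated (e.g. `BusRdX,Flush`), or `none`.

  op1 P0: store L0 := 61 → M/I/I on L0; bus BusRdX; mem=50
  op2 P0: store L1 := 92 → M/I/I on L1; bus BusRdX; mem=40
  op3 P2: load  L4 → I/I/E on L4; bus BusRd; mem=0
  op4 P1: store L1 := 84 → I/M/I on L1; bus BusRdX Flush; mem=92
  op5 P2: store L3 := 92 → I/I/M on L3; bus BusRdX; mem=50
  op6 P0: load  L1 → S/S/I on L1; bus BusRd Flush; mem=84
  op7 P1: store L0 := 21 → I/M/I on L0; bus BusRdX Flush; mem=61
  op8 P0: store L1 := 78 → M/I/I on L1; bus BusUpgr; mem=84
  op9 P1: load  L1 → S/S/I on L1; bus BusRd Flush; mem=78
  op10 P2: load  L1 → S/S/S on L1; bus BusRd; mem=78
  op11 P2: load  L1 → S/S/S on L1; bus (none); mem=78
  op12 P1: load  L1 → S/S/S on L1; bus (none); mem=78
  op13 P1: store L3 := 42 → I/M/I on L3; bus BusRdX Flush; mem=92
  op14 P1: load  L4 → I/S/S on L4; bus BusRd; mem=0
  op15 P1: store L1 := 62 → I/M/I on L1; bus BusUpgr; mem=78
  op16 P0: store L1 := 52 → M/I/I on L1; bus BusRdX Flush; mem=62

bus = BusRdX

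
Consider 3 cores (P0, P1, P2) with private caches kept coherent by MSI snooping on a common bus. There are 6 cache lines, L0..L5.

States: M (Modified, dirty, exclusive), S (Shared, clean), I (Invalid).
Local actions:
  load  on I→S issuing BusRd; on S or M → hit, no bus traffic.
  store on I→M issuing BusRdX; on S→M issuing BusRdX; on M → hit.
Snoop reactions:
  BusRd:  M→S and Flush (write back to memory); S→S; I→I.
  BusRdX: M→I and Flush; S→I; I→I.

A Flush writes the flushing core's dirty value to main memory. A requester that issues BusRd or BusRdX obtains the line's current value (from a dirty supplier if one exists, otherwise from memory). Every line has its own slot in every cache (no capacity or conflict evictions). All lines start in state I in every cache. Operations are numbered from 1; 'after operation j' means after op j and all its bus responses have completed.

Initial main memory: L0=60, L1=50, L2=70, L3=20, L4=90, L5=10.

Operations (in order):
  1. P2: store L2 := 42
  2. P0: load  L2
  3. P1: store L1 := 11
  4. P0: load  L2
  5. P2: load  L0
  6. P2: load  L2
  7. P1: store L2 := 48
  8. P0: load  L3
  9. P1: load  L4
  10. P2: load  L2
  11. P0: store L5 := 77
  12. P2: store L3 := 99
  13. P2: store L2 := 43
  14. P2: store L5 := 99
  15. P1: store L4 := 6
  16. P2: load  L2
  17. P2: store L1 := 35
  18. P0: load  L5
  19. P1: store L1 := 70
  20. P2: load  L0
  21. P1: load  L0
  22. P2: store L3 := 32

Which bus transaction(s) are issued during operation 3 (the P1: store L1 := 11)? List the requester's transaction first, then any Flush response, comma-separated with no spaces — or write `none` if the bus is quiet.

bus = BusRdX

1. P2: store L2 := 42  bus=[BusRdX]  L2: P0=I P1=I P2=M  mem[L2]=70
2. P0: load  L2  bus=[BusRd,Flush]  L2: P0=S P1=I P2=S  mem[L2]=42
3. P1: store L1 := 11  bus=[BusRdX]  L1: P0=I P1=M P2=I  mem[L1]=50
4. P0: load  L2  bus=[-]  L2: P0=S P1=I P2=S  mem[L2]=42
5. P2: load  L0  bus=[BusRd]  L0: P0=I P1=I P2=S  mem[L0]=60
6. P2: load  L2  bus=[-]  L2: P0=S P1=I P2=S  mem[L2]=42
7. P1: store L2 := 48  bus=[BusRdX]  L2: P0=I P1=M P2=I  mem[L2]=42
8. P0: load  L3  bus=[BusRd]  L3: P0=S P1=I P2=I  mem[L3]=20
9. P1: load  L4  bus=[BusRd]  L4: P0=I P1=S P2=I  mem[L4]=90
10. P2: load  L2  bus=[BusRd,Flush]  L2: P0=I P1=S P2=S  mem[L2]=48
11. P0: store L5 := 77  bus=[BusRdX]  L5: P0=M P1=I P2=I  mem[L5]=10
12. P2: store L3 := 99  bus=[BusRdX]  L3: P0=I P1=I P2=M  mem[L3]=20
13. P2: store L2 := 43  bus=[BusRdX]  L2: P0=I P1=I P2=M  mem[L2]=48
14. P2: store L5 := 99  bus=[BusRdX,Flush]  L5: P0=I P1=I P2=M  mem[L5]=77
15. P1: store L4 := 6  bus=[BusRdX]  L4: P0=I P1=M P2=I  mem[L4]=90
16. P2: load  L2  bus=[-]  L2: P0=I P1=I P2=M  mem[L2]=48
17. P2: store L1 := 35  bus=[BusRdX,Flush]  L1: P0=I P1=I P2=M  mem[L1]=11
18. P0: load  L5  bus=[BusRd,Flush]  L5: P0=S P1=I P2=S  mem[L5]=99
19. P1: store L1 := 70  bus=[BusRdX,Flush]  L1: P0=I P1=M P2=I  mem[L1]=35
20. P2: load  L0  bus=[-]  L0: P0=I P1=I P2=S  mem[L0]=60
21. P1: load  L0  bus=[BusRd]  L0: P0=I P1=S P2=S  mem[L0]=60
22. P2: store L3 := 32  bus=[-]  L3: P0=I P1=I P2=M  mem[L3]=20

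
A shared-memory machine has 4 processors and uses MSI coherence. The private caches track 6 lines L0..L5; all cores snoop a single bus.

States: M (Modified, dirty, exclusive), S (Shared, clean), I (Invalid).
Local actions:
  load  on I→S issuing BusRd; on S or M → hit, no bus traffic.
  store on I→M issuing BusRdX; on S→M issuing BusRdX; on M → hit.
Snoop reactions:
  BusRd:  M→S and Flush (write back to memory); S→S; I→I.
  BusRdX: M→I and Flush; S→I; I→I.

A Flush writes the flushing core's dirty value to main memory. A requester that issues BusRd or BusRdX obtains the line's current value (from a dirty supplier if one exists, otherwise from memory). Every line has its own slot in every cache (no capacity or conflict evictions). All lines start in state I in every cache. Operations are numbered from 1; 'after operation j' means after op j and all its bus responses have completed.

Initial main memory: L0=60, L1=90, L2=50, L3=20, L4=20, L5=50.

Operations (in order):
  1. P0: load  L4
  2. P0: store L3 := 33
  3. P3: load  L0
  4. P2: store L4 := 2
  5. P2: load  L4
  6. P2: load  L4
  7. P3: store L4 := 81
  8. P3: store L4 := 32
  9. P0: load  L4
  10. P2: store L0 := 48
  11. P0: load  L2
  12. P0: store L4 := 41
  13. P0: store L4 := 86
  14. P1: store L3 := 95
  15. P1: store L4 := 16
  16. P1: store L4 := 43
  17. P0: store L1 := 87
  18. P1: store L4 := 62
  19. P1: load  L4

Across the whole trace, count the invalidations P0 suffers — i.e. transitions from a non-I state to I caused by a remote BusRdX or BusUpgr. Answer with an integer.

invalidations = 3

[1] P0: load  L4 | P0:S(20), P1:I, P2:I, P3:I | bus: BusRd
[2] P0: store L3 := 33 | P0:M(33), P1:I, P2:I, P3:I | bus: BusRdX
[3] P3: load  L0 | P0:I, P1:I, P2:I, P3:S(60) | bus: BusRd
[4] P2: store L4 := 2 | P0:I, P1:I, P2:M(2), P3:I | bus: BusRdX
[5] P2: load  L4 | P0:I, P1:I, P2:M(2), P3:I | bus: none
[6] P2: load  L4 | P0:I, P1:I, P2:M(2), P3:I | bus: none
[7] P3: store L4 := 81 | P0:I, P1:I, P2:I, P3:M(81) | bus: BusRdX,Flush
[8] P3: store L4 := 32 | P0:I, P1:I, P2:I, P3:M(32) | bus: none
[9] P0: load  L4 | P0:S(32), P1:I, P2:I, P3:S(32) | bus: BusRd,Flush
[10] P2: store L0 := 48 | P0:I, P1:I, P2:M(48), P3:I | bus: BusRdX
[11] P0: load  L2 | P0:S(50), P1:I, P2:I, P3:I | bus: BusRd
[12] P0: store L4 := 41 | P0:M(41), P1:I, P2:I, P3:I | bus: BusRdX
[13] P0: store L4 := 86 | P0:M(86), P1:I, P2:I, P3:I | bus: none
[14] P1: store L3 := 95 | P0:I, P1:M(95), P2:I, P3:I | bus: BusRdX,Flush
[15] P1: store L4 := 16 | P0:I, P1:M(16), P2:I, P3:I | bus: BusRdX,Flush
[16] P1: store L4 := 43 | P0:I, P1:M(43), P2:I, P3:I | bus: none
[17] P0: store L1 := 87 | P0:M(87), P1:I, P2:I, P3:I | bus: BusRdX
[18] P1: store L4 := 62 | P0:I, P1:M(62), P2:I, P3:I | bus: none
[19] P1: load  L4 | P0:I, P1:M(62), P2:I, P3:I | bus: none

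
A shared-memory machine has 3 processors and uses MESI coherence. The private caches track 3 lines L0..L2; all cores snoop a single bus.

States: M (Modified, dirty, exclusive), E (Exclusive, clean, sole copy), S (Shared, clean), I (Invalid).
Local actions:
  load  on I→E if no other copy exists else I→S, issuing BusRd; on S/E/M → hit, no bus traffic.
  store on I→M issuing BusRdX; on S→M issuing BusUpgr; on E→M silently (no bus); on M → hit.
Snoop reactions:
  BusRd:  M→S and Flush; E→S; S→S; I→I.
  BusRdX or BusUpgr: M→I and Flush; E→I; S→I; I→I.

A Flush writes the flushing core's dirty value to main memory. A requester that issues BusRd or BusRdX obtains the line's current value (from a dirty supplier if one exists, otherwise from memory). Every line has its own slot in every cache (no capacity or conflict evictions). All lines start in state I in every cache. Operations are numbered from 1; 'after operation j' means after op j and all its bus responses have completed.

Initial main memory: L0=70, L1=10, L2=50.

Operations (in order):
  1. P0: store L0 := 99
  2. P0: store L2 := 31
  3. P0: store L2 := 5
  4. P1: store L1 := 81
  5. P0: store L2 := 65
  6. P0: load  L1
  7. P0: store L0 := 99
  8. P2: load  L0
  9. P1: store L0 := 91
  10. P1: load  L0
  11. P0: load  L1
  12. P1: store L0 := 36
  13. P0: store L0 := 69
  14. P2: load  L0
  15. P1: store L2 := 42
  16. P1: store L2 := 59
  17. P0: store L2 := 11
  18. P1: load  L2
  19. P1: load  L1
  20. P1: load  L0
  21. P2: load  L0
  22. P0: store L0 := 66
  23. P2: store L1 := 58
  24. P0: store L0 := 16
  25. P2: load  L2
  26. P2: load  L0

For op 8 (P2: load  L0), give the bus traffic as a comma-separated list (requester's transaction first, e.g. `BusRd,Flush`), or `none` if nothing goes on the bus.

1. P0: store L0 := 99  bus=[BusRdX]  L0: P0=M P1=I P2=I  mem[L0]=70
2. P0: store L2 := 31  bus=[BusRdX]  L2: P0=M P1=I P2=I  mem[L2]=50
3. P0: store L2 := 5  bus=[-]  L2: P0=M P1=I P2=I  mem[L2]=50
4. P1: store L1 := 81  bus=[BusRdX]  L1: P0=I P1=M P2=I  mem[L1]=10
5. P0: store L2 := 65  bus=[-]  L2: P0=M P1=I P2=I  mem[L2]=50
6. P0: load  L1  bus=[BusRd,Flush]  L1: P0=S P1=S P2=I  mem[L1]=81
7. P0: store L0 := 99  bus=[-]  L0: P0=M P1=I P2=I  mem[L0]=70
8. P2: load  L0  bus=[BusRd,Flush]  L0: P0=S P1=I P2=S  mem[L0]=99
9. P1: store L0 := 91  bus=[BusRdX]  L0: P0=I P1=M P2=I  mem[L0]=99
10. P1: load  L0  bus=[-]  L0: P0=I P1=M P2=I  mem[L0]=99
11. P0: load  L1  bus=[-]  L1: P0=S P1=S P2=I  mem[L1]=81
12. P1: store L0 := 36  bus=[-]  L0: P0=I P1=M P2=I  mem[L0]=99
13. P0: store L0 := 69  bus=[BusRdX,Flush]  L0: P0=M P1=I P2=I  mem[L0]=36
14. P2: load  L0  bus=[BusRd,Flush]  L0: P0=S P1=I P2=S  mem[L0]=69
15. P1: store L2 := 42  bus=[BusRdX,Flush]  L2: P0=I P1=M P2=I  mem[L2]=65
16. P1: store L2 := 59  bus=[-]  L2: P0=I P1=M P2=I  mem[L2]=65
17. P0: store L2 := 11  bus=[BusRdX,Flush]  L2: P0=M P1=I P2=I  mem[L2]=59
18. P1: load  L2  bus=[BusRd,Flush]  L2: P0=S P1=S P2=I  mem[L2]=11
19. P1: load  L1  bus=[-]  L1: P0=S P1=S P2=I  mem[L1]=81
20. P1: load  L0  bus=[BusRd]  L0: P0=S P1=S P2=S  mem[L0]=69
21. P2: load  L0  bus=[-]  L0: P0=S P1=S P2=S  mem[L0]=69
22. P0: store L0 := 66  bus=[BusUpgr]  L0: P0=M P1=I P2=I  mem[L0]=69
23. P2: store L1 := 58  bus=[BusRdX]  L1: P0=I P1=I P2=M  mem[L1]=81
24. P0: store L0 := 16  bus=[-]  L0: P0=M P1=I P2=I  mem[L0]=69
25. P2: load  L2  bus=[BusRd]  L2: P0=S P1=S P2=S  mem[L2]=11
26. P2: load  L0  bus=[BusRd,Flush]  L0: P0=S P1=I P2=S  mem[L0]=16

bus = BusRd,Flush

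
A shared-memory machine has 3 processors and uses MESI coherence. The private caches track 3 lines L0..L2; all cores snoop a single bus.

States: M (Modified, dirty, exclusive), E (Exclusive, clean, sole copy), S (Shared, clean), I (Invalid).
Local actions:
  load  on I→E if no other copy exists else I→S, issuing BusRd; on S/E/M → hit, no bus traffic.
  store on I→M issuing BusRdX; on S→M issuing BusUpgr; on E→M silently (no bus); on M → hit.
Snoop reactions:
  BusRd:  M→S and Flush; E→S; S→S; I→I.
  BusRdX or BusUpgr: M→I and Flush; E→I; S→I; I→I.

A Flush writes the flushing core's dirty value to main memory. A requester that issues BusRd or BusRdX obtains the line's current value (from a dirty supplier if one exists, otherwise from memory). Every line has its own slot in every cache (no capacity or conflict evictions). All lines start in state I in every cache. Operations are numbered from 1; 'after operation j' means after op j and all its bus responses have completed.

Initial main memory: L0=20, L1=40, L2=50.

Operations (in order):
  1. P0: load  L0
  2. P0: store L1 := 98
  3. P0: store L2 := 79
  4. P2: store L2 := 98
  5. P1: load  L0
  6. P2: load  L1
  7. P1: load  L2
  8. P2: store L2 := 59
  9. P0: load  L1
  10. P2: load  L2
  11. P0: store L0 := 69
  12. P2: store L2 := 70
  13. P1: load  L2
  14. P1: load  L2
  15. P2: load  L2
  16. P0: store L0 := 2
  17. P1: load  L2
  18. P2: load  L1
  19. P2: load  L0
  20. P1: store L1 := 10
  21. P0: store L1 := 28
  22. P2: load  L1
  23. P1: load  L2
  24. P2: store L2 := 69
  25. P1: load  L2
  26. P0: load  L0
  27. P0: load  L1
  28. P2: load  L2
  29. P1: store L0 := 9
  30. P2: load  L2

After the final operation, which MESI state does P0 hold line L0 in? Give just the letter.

  op1 P0: load  L0 → E/I/I on L0; bus BusRd; mem=20
  op2 P0: store L1 := 98 → M/I/I on L1; bus BusRdX; mem=40
  op3 P0: store L2 := 79 → M/I/I on L2; bus BusRdX; mem=50
  op4 P2: store L2 := 98 → I/I/M on L2; bus BusRdX Flush; mem=79
  op5 P1: load  L0 → S/S/I on L0; bus BusRd; mem=20
  op6 P2: load  L1 → S/I/S on L1; bus BusRd Flush; mem=98
  op7 P1: load  L2 → I/S/S on L2; bus BusRd Flush; mem=98
  op8 P2: store L2 := 59 → I/I/M on L2; bus BusUpgr; mem=98
  op9 P0: load  L1 → S/I/S on L1; bus (none); mem=98
  op10 P2: load  L2 → I/I/M on L2; bus (none); mem=98
  op11 P0: store L0 := 69 → M/I/I on L0; bus BusUpgr; mem=20
  op12 P2: store L2 := 70 → I/I/M on L2; bus (none); mem=98
  op13 P1: load  L2 → I/S/S on L2; bus BusRd Flush; mem=70
  op14 P1: load  L2 → I/S/S on L2; bus (none); mem=70
  op15 P2: load  L2 → I/S/S on L2; bus (none); mem=70
  op16 P0: store L0 := 2 → M/I/I on L0; bus (none); mem=20
  op17 P1: load  L2 → I/S/S on L2; bus (none); mem=70
  op18 P2: load  L1 → S/I/S on L1; bus (none); mem=98
  op19 P2: load  L0 → S/I/S on L0; bus BusRd Flush; mem=2
  op20 P1: store L1 := 10 → I/M/I on L1; bus BusRdX; mem=98
  op21 P0: store L1 := 28 → M/I/I on L1; bus BusRdX Flush; mem=10
  op22 P2: load  L1 → S/I/S on L1; bus BusRd Flush; mem=28
  op23 P1: load  L2 → I/S/S on L2; bus (none); mem=70
  op24 P2: store L2 := 69 → I/I/M on L2; bus BusUpgr; mem=70
  op25 P1: load  L2 → I/S/S on L2; bus BusRd Flush; mem=69
  op26 P0: load  L0 → S/I/S on L0; bus (none); mem=2
  op27 P0: load  L1 → S/I/S on L1; bus (none); mem=28
  op28 P2: load  L2 → I/S/S on L2; bus (none); mem=69
  op29 P1: store L0 := 9 → I/M/I on L0; bus BusRdX; mem=2
  op30 P2: load  L2 → I/S/S on L2; bus (none); mem=69

state = I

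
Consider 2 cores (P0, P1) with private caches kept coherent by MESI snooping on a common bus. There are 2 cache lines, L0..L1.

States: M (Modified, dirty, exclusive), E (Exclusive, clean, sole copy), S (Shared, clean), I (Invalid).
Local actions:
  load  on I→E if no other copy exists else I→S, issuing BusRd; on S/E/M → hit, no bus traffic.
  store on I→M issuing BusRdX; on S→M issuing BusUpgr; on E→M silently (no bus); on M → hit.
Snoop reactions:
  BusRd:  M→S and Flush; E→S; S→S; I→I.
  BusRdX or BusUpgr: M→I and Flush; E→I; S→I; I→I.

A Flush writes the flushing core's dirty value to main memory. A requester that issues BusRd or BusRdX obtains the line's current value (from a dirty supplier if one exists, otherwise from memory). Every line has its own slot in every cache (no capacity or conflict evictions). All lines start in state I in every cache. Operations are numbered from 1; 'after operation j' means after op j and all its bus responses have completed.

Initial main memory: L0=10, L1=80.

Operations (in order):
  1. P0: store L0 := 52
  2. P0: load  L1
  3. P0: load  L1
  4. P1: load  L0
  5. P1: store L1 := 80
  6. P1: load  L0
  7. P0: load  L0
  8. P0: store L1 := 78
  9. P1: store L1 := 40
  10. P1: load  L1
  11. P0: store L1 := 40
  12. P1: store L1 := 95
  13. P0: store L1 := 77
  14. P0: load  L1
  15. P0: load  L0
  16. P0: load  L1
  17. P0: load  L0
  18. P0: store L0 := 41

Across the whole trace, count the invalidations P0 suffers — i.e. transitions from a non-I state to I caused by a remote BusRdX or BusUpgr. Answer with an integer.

[1] P0: store L0 := 52 | P0:M(52), P1:I | bus: BusRdX
[2] P0: load  L1 | P0:E(80), P1:I | bus: BusRd
[3] P0: load  L1 | P0:E(80), P1:I | bus: none
[4] P1: load  L0 | P0:S(52), P1:S(52) | bus: BusRd,Flush
[5] P1: store L1 := 80 | P0:I, P1:M(80) | bus: BusRdX
[6] P1: load  L0 | P0:S(52), P1:S(52) | bus: none
[7] P0: load  L0 | P0:S(52), P1:S(52) | bus: none
[8] P0: store L1 := 78 | P0:M(78), P1:I | bus: BusRdX,Flush
[9] P1: store L1 := 40 | P0:I, P1:M(40) | bus: BusRdX,Flush
[10] P1: load  L1 | P0:I, P1:M(40) | bus: none
[11] P0: store L1 := 40 | P0:M(40), P1:I | bus: BusRdX,Flush
[12] P1: store L1 := 95 | P0:I, P1:M(95) | bus: BusRdX,Flush
[13] P0: store L1 := 77 | P0:M(77), P1:I | bus: BusRdX,Flush
[14] P0: load  L1 | P0:M(77), P1:I | bus: none
[15] P0: load  L0 | P0:S(52), P1:S(52) | bus: none
[16] P0: load  L1 | P0:M(77), P1:I | bus: none
[17] P0: load  L0 | P0:S(52), P1:S(52) | bus: none
[18] P0: store L0 := 41 | P0:M(41), P1:I | bus: BusUpgr

invalidations = 3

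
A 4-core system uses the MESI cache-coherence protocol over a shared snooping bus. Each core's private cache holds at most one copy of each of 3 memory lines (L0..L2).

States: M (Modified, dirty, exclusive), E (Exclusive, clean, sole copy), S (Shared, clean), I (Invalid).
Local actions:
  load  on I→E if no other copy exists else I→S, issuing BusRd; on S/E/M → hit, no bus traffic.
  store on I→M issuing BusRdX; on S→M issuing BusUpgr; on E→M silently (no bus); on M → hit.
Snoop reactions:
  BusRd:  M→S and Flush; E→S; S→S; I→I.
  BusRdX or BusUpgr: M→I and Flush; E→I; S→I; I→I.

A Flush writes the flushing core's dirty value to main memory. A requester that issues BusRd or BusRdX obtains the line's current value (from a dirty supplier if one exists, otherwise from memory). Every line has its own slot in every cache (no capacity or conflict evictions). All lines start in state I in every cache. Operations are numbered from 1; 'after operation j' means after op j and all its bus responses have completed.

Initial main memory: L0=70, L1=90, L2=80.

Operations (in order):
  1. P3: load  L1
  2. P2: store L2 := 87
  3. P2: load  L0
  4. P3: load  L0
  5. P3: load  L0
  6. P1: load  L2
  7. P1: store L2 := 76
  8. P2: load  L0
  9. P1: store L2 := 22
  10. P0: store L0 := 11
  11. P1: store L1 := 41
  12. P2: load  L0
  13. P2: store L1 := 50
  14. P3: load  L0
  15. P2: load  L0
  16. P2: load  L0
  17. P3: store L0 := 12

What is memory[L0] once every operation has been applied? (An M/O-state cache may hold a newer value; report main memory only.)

memory[L0] = 11

step 1: P3: load  L1  ⟶  IIIE  (L1)  txn=BusRd  M[L1]=90
step 2: P2: store L2 := 87  ⟶  IIMI  (L2)  txn=BusRdX  M[L2]=80
step 3: P2: load  L0  ⟶  IIEI  (L0)  txn=BusRd  M[L0]=70
step 4: P3: load  L0  ⟶  IISS  (L0)  txn=BusRd  M[L0]=70
step 5: P3: load  L0  ⟶  IISS  (L0)  txn=∅  M[L0]=70
step 6: P1: load  L2  ⟶  ISSI  (L2)  txn=BusRd+Flush  M[L2]=87
step 7: P1: store L2 := 76  ⟶  IMII  (L2)  txn=BusUpgr  M[L2]=87
step 8: P2: load  L0  ⟶  IISS  (L0)  txn=∅  M[L0]=70
step 9: P1: store L2 := 22  ⟶  IMII  (L2)  txn=∅  M[L2]=87
step 10: P0: store L0 := 11  ⟶  MIII  (L0)  txn=BusRdX  M[L0]=70
step 11: P1: store L1 := 41  ⟶  IMII  (L1)  txn=BusRdX  M[L1]=90
step 12: P2: load  L0  ⟶  SISI  (L0)  txn=BusRd+Flush  M[L0]=11
step 13: P2: store L1 := 50  ⟶  IIMI  (L1)  txn=BusRdX+Flush  M[L1]=41
step 14: P3: load  L0  ⟶  SISS  (L0)  txn=BusRd  M[L0]=11
step 15: P2: load  L0  ⟶  SISS  (L0)  txn=∅  M[L0]=11
step 16: P2: load  L0  ⟶  SISS  (L0)  txn=∅  M[L0]=11
step 17: P3: store L0 := 12  ⟶  IIIM  (L0)  txn=BusUpgr  M[L0]=11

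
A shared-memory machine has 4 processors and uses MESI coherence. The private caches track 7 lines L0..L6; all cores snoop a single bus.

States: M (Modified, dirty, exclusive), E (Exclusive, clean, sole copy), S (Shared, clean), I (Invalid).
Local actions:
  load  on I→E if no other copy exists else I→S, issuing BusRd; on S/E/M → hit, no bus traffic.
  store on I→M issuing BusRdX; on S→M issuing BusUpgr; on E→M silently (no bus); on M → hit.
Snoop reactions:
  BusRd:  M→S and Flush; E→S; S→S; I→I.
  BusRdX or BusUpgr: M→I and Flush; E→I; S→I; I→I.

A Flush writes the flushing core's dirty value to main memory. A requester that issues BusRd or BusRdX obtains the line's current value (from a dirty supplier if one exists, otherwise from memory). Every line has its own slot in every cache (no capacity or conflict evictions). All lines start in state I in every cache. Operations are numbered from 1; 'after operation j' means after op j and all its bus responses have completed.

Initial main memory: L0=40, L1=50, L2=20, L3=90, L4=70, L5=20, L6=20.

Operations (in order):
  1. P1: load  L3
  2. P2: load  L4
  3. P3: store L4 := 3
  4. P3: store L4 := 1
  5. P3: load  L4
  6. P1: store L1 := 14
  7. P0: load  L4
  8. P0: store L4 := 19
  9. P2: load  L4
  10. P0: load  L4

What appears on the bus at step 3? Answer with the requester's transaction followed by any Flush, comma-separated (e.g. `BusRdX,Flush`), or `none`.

1. P1: load  L3  bus=[BusRd]  L3: P0=I P1=E P2=I P3=I  mem[L3]=90
2. P2: load  L4  bus=[BusRd]  L4: P0=I P1=I P2=E P3=I  mem[L4]=70
3. P3: store L4 := 3  bus=[BusRdX]  L4: P0=I P1=I P2=I P3=M  mem[L4]=70
4. P3: store L4 := 1  bus=[-]  L4: P0=I P1=I P2=I P3=M  mem[L4]=70
5. P3: load  L4  bus=[-]  L4: P0=I P1=I P2=I P3=M  mem[L4]=70
6. P1: store L1 := 14  bus=[BusRdX]  L1: P0=I P1=M P2=I P3=I  mem[L1]=50
7. P0: load  L4  bus=[BusRd,Flush]  L4: P0=S P1=I P2=I P3=S  mem[L4]=1
8. P0: store L4 := 19  bus=[BusUpgr]  L4: P0=M P1=I P2=I P3=I  mem[L4]=1
9. P2: load  L4  bus=[BusRd,Flush]  L4: P0=S P1=I P2=S P3=I  mem[L4]=19
10. P0: load  L4  bus=[-]  L4: P0=S P1=I P2=S P3=I  mem[L4]=19

bus = BusRdX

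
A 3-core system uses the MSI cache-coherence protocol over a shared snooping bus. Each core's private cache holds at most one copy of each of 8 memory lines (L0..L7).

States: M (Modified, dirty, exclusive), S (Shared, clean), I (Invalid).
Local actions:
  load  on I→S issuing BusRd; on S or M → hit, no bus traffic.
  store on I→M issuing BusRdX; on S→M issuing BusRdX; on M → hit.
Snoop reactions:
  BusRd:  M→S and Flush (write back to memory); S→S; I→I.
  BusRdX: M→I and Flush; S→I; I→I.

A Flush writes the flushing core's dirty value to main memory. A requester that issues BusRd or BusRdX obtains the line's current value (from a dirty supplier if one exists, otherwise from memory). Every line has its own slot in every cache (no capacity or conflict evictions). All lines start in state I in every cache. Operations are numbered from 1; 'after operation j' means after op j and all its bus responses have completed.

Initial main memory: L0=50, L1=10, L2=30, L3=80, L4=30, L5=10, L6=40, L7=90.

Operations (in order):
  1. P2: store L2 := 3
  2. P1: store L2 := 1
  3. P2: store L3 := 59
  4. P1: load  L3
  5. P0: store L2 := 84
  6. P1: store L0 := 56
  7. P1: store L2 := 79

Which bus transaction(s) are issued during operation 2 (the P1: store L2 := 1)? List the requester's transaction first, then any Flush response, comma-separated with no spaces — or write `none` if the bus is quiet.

1. P2: store L2 := 3  bus=[BusRdX]  L2: P0=I P1=I P2=M  mem[L2]=30
2. P1: store L2 := 1  bus=[BusRdX,Flush]  L2: P0=I P1=M P2=I  mem[L2]=3
3. P2: store L3 := 59  bus=[BusRdX]  L3: P0=I P1=I P2=M  mem[L3]=80
4. P1: load  L3  bus=[BusRd,Flush]  L3: P0=I P1=S P2=S  mem[L3]=59
5. P0: store L2 := 84  bus=[BusRdX,Flush]  L2: P0=M P1=I P2=I  mem[L2]=1
6. P1: store L0 := 56  bus=[BusRdX]  L0: P0=I P1=M P2=I  mem[L0]=50
7. P1: store L2 := 79  bus=[BusRdX,Flush]  L2: P0=I P1=M P2=I  mem[L2]=84

bus = BusRdX,Flush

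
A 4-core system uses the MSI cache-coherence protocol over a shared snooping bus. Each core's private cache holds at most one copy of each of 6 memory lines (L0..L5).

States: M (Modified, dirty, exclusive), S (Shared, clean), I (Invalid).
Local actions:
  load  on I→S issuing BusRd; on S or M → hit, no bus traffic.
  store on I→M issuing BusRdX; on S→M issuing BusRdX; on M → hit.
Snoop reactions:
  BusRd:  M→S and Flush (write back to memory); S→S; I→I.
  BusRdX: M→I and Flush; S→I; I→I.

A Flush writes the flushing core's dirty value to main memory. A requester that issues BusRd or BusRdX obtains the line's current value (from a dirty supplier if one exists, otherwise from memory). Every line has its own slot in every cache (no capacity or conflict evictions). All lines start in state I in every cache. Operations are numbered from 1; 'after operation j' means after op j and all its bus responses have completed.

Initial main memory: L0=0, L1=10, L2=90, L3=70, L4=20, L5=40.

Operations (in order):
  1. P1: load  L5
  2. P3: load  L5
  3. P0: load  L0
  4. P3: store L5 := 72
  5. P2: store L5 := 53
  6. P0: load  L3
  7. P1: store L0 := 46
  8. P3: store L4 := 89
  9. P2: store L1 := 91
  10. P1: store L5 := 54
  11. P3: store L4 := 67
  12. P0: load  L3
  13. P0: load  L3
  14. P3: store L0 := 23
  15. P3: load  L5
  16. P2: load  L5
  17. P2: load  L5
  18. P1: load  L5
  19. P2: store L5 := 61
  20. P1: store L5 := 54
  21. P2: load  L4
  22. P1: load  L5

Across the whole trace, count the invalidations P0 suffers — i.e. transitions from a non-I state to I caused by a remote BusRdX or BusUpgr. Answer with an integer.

  op1 P1: load  L5 → I/S/I/I on L5; bus BusRd; mem=40
  op2 P3: load  L5 → I/S/I/S on L5; bus BusRd; mem=40
  op3 P0: load  L0 → S/I/I/I on L0; bus BusRd; mem=0
  op4 P3: store L5 := 72 → I/I/I/M on L5; bus BusRdX; mem=40
  op5 P2: store L5 := 53 → I/I/M/I on L5; bus BusRdX Flush; mem=72
  op6 P0: load  L3 → S/I/I/I on L3; bus BusRd; mem=70
  op7 P1: store L0 := 46 → I/M/I/I on L0; bus BusRdX; mem=0
  op8 P3: store L4 := 89 → I/I/I/M on L4; bus BusRdX; mem=20
  op9 P2: store L1 := 91 → I/I/M/I on L1; bus BusRdX; mem=10
  op10 P1: store L5 := 54 → I/M/I/I on L5; bus BusRdX Flush; mem=53
  op11 P3: store L4 := 67 → I/I/I/M on L4; bus (none); mem=20
  op12 P0: load  L3 → S/I/I/I on L3; bus (none); mem=70
  op13 P0: load  L3 → S/I/I/I on L3; bus (none); mem=70
  op14 P3: store L0 := 23 → I/I/I/M on L0; bus BusRdX Flush; mem=46
  op15 P3: load  L5 → I/S/I/S on L5; bus BusRd Flush; mem=54
  op16 P2: load  L5 → I/S/S/S on L5; bus BusRd; mem=54
  op17 P2: load  L5 → I/S/S/S on L5; bus (none); mem=54
  op18 P1: load  L5 → I/S/S/S on L5; bus (none); mem=54
  op19 P2: store L5 := 61 → I/I/M/I on L5; bus BusRdX; mem=54
  op20 P1: store L5 := 54 → I/M/I/I on L5; bus BusRdX Flush; mem=61
  op21 P2: load  L4 → I/I/S/S on L4; bus BusRd Flush; mem=67
  op22 P1: load  L5 → I/M/I/I on L5; bus (none); mem=61

invalidations = 1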